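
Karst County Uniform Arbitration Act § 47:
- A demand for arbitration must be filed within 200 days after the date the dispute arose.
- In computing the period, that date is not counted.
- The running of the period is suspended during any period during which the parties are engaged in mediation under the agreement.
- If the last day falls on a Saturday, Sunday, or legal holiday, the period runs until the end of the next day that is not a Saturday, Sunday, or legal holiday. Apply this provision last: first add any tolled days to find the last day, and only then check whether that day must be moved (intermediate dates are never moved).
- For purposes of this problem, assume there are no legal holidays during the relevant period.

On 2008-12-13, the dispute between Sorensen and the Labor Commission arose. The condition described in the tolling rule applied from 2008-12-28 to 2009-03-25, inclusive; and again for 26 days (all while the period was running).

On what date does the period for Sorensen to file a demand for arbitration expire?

October 23, 2009

200 days after 2008-12-13 is July 1, 2009.
From December 28, 2008 through March 25, 2009 inclusive is 88 days; tolling adds 88 days: July 1, 2009 + 88 days = September 27, 2009.
Tolling adds 26 days: September 27, 2009 + 26 days = October 23, 2009.
October 23, 2009 is a Friday and not a legal holiday, so no extension applies.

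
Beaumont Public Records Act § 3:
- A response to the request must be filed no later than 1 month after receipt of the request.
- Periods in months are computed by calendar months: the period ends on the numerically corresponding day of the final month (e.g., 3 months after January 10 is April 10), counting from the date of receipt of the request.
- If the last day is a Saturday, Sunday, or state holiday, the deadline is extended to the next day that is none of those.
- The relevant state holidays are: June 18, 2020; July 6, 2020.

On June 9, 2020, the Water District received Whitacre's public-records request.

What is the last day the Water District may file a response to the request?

1 month after June 9, 2020 is July 9, 2020.
July 9, 2020 is a Thursday and not a state holiday, so no extension applies.

July 9, 2020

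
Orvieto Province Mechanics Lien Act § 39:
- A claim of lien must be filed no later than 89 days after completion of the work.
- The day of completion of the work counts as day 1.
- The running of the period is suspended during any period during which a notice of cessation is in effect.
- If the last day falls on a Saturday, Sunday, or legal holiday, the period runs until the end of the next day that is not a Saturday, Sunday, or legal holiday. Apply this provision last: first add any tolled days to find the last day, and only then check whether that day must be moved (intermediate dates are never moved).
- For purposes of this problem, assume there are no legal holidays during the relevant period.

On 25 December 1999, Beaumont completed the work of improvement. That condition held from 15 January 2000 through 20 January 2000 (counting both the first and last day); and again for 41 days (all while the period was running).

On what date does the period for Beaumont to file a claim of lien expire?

Counting 25 December 1999 as day 1, day 89 is March 22, 2000.
From January 15, 2000 through January 20, 2000 inclusive is 6 days; tolling adds 6 days: March 22, 2000 + 6 days = March 28, 2000.
Tolling adds 41 days: March 28, 2000 + 41 days = May 8, 2000.
May 8, 2000 is a Monday and not a legal holiday, so no extension applies.

May 8, 2000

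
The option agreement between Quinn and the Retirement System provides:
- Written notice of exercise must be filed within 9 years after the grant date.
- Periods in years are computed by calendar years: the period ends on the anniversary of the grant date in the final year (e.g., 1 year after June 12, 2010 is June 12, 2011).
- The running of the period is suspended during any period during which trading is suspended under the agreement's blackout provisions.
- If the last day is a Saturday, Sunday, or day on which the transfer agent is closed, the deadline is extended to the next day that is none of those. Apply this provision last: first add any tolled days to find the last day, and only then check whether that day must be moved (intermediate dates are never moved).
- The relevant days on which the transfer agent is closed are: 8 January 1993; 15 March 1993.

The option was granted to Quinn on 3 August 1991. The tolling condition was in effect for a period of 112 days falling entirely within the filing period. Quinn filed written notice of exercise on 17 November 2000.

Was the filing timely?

Yes

9 years after 3 August 1991 is August 3, 2000.
Tolling adds 112 days: August 3, 2000 + 112 days = November 23, 2000.
November 23, 2000 is a Thursday and not a day on which the transfer agent is closed, so no extension applies.
The deadline is November 23, 2000; the filing on November 17, 2000 is on or before that date.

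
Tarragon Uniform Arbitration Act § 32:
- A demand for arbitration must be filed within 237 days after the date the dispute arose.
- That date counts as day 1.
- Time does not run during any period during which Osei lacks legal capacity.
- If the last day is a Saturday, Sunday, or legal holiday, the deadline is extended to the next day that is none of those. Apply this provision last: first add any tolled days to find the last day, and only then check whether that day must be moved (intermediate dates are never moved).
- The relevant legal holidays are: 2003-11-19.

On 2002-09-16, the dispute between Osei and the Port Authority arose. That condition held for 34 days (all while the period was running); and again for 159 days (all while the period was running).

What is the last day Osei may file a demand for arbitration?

Counting 2002-09-16 as day 1, day 237 is May 10, 2003.
Tolling adds 34 days: May 10, 2003 + 34 days = June 13, 2003.
Tolling adds 159 days: June 13, 2003 + 159 days = November 19, 2003.
November 19, 2003 is a listed holiday. The next qualifying day is November 20, 2003.

November 20, 2003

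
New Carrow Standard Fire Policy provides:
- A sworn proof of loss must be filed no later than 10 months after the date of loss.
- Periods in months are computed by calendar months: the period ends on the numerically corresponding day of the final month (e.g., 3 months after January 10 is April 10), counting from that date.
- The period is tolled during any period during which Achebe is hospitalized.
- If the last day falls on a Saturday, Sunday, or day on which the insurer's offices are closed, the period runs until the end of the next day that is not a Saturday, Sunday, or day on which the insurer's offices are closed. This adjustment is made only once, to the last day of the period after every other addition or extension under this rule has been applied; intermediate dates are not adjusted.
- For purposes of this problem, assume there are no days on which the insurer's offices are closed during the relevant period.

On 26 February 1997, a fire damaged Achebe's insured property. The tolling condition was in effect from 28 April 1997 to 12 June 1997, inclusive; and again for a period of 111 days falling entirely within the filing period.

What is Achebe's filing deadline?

10 months after 26 February 1997 is December 26, 1997.
From April 28, 1997 through June 12, 1997 inclusive is 46 days; tolling adds 46 days: December 26, 1997 + 46 days = February 10, 1998.
Tolling adds 111 days: February 10, 1998 + 111 days = June 1, 1998.
June 1, 1998 is a Monday and not a day on which the insurer's offices are closed, so no extension applies.

June 1, 1998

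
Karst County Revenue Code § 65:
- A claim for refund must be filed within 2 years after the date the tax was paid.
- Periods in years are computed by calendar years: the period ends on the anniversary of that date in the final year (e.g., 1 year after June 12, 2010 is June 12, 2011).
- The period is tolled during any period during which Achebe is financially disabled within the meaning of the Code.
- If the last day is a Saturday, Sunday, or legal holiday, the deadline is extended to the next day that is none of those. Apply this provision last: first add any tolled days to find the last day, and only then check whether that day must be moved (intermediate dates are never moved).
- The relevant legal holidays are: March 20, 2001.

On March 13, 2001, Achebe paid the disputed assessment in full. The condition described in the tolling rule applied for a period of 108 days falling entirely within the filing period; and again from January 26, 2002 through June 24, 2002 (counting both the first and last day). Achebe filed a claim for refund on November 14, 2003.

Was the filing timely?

Yes

2 years after March 13, 2001 is March 13, 2003.
Tolling adds 108 days: March 13, 2003 + 108 days = June 29, 2003.
From January 26, 2002 through June 24, 2002 inclusive is 150 days; tolling adds 150 days: June 29, 2003 + 150 days = November 26, 2003.
November 26, 2003 is a Wednesday and not a legal holiday, so no extension applies.
The deadline is November 26, 2003; the filing on November 14, 2003 is on or before that date.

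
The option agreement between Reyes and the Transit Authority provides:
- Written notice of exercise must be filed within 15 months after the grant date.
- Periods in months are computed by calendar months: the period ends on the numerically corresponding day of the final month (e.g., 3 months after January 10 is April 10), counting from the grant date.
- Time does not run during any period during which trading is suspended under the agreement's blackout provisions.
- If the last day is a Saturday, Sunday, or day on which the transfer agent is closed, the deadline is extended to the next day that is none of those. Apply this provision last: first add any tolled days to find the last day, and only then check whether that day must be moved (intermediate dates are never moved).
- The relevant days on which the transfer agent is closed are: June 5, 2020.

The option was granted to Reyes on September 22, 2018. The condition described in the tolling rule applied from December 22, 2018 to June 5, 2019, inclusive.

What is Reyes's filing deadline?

15 months after September 22, 2018 is December 22, 2019.
From December 22, 2018 through June 5, 2019 inclusive is 166 days; tolling adds 166 days: December 22, 2019 + 166 days = June 5, 2020.
June 5, 2020 is a listed holiday; June 6, 2020 is Saturday; June 7, 2020 is Sunday. The next qualifying day is June 8, 2020.

June 8, 2020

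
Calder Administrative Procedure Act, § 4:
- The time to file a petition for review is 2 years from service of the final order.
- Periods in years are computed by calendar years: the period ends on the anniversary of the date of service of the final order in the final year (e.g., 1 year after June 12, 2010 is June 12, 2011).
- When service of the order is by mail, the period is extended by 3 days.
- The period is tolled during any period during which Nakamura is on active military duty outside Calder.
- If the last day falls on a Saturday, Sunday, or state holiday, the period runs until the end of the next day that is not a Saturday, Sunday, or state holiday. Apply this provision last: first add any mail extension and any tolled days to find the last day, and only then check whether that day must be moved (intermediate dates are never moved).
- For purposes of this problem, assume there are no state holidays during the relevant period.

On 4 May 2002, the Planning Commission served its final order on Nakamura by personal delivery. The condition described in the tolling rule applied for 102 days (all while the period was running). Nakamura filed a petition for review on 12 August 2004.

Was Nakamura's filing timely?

Yes

2 years after 4 May 2002 is May 4, 2004.
Service was not by mail, so no mail extension applies.
Tolling adds 102 days: May 4, 2004 + 102 days = August 14, 2004.
August 14, 2004 is Saturday; August 15, 2004 is Sunday. The next qualifying day is August 16, 2004.
The deadline is August 16, 2004; the filing on August 12, 2004 is on or before that date.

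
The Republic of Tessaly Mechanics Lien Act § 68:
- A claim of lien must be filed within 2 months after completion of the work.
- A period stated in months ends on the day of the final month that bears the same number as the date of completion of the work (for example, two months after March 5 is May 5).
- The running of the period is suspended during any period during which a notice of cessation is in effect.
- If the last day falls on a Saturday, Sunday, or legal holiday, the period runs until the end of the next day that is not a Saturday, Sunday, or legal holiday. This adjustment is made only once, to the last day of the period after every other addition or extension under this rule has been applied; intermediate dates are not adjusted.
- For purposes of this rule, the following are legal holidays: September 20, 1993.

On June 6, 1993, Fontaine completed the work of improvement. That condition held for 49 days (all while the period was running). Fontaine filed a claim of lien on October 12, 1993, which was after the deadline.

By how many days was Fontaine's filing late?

2 months after June 6, 1993 is August 6, 1993.
Tolling adds 49 days: August 6, 1993 + 49 days = September 24, 1993.
September 24, 1993 is a Friday and not a legal holiday, so no extension applies.
The deadline is September 24, 1993; from September 24, 1993 to October 12, 1993 is 18 days.

18 days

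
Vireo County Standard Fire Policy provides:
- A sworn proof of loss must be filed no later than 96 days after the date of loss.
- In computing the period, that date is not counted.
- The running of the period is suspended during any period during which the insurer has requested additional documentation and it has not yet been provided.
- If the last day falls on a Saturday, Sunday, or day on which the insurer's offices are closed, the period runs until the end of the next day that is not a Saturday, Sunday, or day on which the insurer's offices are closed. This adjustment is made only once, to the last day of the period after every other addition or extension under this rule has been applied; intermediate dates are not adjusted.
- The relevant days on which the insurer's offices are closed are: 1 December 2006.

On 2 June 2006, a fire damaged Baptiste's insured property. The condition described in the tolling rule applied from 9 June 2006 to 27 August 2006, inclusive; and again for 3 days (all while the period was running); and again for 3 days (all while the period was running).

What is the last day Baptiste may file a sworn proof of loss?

96 days after 2 June 2006 is September 6, 2006.
From June 9, 2006 through August 27, 2006 inclusive is 80 days; tolling adds 80 days: September 6, 2006 + 80 days = November 25, 2006.
Tolling adds 3 days: November 25, 2006 + 3 days = November 28, 2006.
Tolling adds 3 days: November 28, 2006 + 3 days = December 1, 2006.
December 1, 2006 is a listed holiday; December 2, 2006 is Saturday; December 3, 2006 is Sunday. The next qualifying day is December 4, 2006.

December 4, 2006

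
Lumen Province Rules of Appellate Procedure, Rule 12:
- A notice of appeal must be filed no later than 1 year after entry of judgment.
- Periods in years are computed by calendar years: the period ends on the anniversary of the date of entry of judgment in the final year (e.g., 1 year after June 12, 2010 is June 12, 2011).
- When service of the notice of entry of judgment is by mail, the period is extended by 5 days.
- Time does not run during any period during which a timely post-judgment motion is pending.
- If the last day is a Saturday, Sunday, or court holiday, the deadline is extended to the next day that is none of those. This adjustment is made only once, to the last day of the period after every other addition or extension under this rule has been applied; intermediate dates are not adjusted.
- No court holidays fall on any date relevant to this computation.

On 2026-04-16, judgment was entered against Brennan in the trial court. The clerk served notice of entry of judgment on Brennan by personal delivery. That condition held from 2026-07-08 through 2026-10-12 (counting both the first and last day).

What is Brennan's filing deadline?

July 22, 2027

1 year after 2026-04-16 is April 16, 2027.
Service was not by mail, so no mail extension applies.
From July 8, 2026 through October 12, 2026 inclusive is 97 days; tolling adds 97 days: April 16, 2027 + 97 days = July 22, 2027.
July 22, 2027 is a Thursday and not a court holiday, so no extension applies.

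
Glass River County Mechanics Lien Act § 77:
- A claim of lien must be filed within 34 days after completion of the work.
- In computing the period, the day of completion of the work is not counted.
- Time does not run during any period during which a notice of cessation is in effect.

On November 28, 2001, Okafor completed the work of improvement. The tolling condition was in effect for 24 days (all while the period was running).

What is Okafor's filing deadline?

January 25, 2002

34 days after November 28, 2001 is January 1, 2002.
Tolling adds 24 days: January 1, 2002 + 24 days = January 25, 2002.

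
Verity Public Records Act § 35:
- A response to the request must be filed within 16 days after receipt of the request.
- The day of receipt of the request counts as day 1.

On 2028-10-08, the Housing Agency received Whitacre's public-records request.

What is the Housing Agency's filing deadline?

October 23, 2028

Counting 2028-10-08 as day 1, day 16 is October 23, 2028.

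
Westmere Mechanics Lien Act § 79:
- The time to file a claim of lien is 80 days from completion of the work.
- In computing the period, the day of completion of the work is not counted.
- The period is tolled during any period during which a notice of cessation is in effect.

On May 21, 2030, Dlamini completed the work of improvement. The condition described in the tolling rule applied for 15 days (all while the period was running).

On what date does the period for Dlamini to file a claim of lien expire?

August 24, 2030

80 days after May 21, 2030 is August 9, 2030.
Tolling adds 15 days: August 9, 2030 + 15 days = August 24, 2030.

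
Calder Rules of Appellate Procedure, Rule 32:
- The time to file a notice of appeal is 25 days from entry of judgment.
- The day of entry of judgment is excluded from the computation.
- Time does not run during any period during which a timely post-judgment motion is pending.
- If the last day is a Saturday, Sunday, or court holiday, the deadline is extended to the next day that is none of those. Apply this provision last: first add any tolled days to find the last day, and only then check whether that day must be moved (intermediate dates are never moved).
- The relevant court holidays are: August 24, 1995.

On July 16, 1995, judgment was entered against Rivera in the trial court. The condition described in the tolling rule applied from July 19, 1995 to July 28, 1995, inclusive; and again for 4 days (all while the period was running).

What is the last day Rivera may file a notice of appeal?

August 25, 1995

25 days after July 16, 1995 is August 10, 1995.
From July 19, 1995 through July 28, 1995 inclusive is 10 days; tolling adds 10 days: August 10, 1995 + 10 days = August 20, 1995.
Tolling adds 4 days: August 20, 1995 + 4 days = August 24, 1995.
August 24, 1995 is a listed holiday. The next qualifying day is August 25, 1995.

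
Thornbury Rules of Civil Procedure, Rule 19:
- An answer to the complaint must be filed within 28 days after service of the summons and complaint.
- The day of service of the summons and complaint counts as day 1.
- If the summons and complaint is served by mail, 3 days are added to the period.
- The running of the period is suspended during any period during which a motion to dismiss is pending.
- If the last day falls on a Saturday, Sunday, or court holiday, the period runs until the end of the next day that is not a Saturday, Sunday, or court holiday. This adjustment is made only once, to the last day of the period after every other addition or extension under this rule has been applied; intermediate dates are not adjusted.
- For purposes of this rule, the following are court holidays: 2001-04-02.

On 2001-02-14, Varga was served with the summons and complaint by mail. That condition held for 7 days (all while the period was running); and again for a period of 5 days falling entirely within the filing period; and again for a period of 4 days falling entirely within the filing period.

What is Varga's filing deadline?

Counting 2001-02-14 as day 1, day 28 is March 13, 2001.
Service was by mail, adding 3 days: March 13, 2001 + 3 days = March 16, 2001.
Tolling adds 7 days: March 16, 2001 + 7 days = March 23, 2001.
Tolling adds 5 days: March 23, 2001 + 5 days = March 28, 2001.
Tolling adds 4 days: March 28, 2001 + 4 days = April 1, 2001.
April 1, 2001 is Sunday; April 2, 2001 is a listed holiday. The next qualifying day is April 3, 2001.

April 3, 2001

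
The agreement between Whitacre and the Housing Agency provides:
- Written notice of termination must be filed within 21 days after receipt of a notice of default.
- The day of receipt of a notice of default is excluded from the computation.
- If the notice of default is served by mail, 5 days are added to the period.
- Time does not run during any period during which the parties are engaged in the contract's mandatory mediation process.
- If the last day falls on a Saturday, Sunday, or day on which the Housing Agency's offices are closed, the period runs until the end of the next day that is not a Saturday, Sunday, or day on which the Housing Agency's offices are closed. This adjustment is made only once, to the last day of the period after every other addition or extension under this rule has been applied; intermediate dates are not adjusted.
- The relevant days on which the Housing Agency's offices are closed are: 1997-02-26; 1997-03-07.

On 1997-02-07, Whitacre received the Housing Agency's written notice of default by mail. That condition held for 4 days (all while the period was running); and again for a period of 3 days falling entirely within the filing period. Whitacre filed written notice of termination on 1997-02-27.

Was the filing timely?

21 days after 1997-02-07 is February 28, 1997.
Service was by mail, adding 5 days: February 28, 1997 + 5 days = March 5, 1997.
Tolling adds 4 days: March 5, 1997 + 4 days = March 9, 1997.
Tolling adds 3 days: March 9, 1997 + 3 days = March 12, 1997.
March 12, 1997 is a Wednesday and not a day on which the Housing Agency's offices are closed, so no extension applies.
The deadline is March 12, 1997; the filing on February 27, 1997 is on or before that date.

Yes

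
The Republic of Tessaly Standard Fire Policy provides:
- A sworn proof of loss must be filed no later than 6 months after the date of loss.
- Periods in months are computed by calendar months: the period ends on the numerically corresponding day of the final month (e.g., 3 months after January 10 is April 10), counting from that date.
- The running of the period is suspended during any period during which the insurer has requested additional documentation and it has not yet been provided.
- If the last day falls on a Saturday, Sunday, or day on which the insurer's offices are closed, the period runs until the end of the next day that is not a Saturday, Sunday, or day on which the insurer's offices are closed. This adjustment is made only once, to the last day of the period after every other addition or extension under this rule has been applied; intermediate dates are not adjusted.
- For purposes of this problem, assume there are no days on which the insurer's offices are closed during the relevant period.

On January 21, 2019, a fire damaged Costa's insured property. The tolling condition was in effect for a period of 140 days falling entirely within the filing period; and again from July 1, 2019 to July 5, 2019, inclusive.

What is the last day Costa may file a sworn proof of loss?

6 months after January 21, 2019 is July 21, 2019.
Tolling adds 140 days: July 21, 2019 + 140 days = December 8, 2019.
From July 1, 2019 through July 5, 2019 inclusive is 5 days; tolling adds 5 days: December 8, 2019 + 5 days = December 13, 2019.
December 13, 2019 is a Friday and not a day on which the insurer's offices are closed, so no extension applies.

December 13, 2019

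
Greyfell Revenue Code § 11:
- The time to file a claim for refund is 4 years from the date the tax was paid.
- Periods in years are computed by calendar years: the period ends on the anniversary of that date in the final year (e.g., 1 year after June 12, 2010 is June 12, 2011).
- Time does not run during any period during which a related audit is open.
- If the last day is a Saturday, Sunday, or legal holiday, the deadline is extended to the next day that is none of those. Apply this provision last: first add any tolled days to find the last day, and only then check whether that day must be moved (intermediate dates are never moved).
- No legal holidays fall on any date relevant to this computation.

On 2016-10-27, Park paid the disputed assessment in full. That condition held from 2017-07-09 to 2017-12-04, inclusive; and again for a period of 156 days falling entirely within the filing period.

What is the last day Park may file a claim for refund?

4 years after 2016-10-27 is October 27, 2020.
From July 9, 2017 through December 4, 2017 inclusive is 149 days; tolling adds 149 days: October 27, 2020 + 149 days = March 25, 2021.
Tolling adds 156 days: March 25, 2021 + 156 days = August 28, 2021.
August 28, 2021 is Saturday; August 29, 2021 is Sunday. The next qualifying day is August 30, 2021.

August 30, 2021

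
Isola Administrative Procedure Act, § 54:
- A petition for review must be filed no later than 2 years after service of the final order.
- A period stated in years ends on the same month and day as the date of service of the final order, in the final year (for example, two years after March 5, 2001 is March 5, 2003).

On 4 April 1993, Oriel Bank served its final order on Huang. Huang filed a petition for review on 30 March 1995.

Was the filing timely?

Yes

2 years after 4 April 1993 is April 4, 1995.
The deadline is April 4, 1995; the filing on March 30, 1995 is on or before that date.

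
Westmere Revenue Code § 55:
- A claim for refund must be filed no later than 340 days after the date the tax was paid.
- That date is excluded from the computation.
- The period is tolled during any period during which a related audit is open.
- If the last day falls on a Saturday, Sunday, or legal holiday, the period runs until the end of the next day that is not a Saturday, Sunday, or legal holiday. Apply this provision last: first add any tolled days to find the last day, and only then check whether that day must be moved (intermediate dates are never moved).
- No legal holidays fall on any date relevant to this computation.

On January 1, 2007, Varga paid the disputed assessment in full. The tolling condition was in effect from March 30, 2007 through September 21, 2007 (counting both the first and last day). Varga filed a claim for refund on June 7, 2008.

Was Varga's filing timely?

No

340 days after January 1, 2007 is December 7, 2007.
From March 30, 2007 through September 21, 2007 inclusive is 176 days; tolling adds 176 days: December 7, 2007 + 176 days = May 31, 2008.
May 31, 2008 is Saturday; June 1, 2008 is Sunday. The next qualifying day is June 2, 2008.
The deadline is June 2, 2008; the filing on June 7, 2008 is after that date.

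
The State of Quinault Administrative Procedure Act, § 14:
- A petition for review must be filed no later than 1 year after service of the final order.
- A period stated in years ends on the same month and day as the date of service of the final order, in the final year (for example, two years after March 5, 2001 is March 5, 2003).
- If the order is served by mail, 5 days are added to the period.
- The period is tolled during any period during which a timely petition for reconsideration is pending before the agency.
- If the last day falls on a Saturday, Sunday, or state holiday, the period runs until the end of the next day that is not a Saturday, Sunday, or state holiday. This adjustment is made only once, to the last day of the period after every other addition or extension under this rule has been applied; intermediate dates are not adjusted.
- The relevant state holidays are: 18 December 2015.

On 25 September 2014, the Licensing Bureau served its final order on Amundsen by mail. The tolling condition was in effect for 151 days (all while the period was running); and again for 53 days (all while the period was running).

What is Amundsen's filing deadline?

1 year after 25 September 2014 is September 25, 2015.
Service was by mail, adding 5 days: September 25, 2015 + 5 days = September 30, 2015.
Tolling adds 151 days: September 30, 2015 + 151 days = February 28, 2016.
Tolling adds 53 days: February 28, 2016 + 53 days = April 21, 2016.
April 21, 2016 is a Thursday and not a state holiday, so no extension applies.

April 21, 2016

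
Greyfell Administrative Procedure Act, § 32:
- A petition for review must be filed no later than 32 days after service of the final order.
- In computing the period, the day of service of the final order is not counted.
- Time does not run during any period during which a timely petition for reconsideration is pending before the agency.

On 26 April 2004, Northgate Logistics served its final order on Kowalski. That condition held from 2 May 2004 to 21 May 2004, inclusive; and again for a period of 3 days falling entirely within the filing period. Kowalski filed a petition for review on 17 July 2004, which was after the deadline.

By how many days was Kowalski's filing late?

27 days

32 days after 26 April 2004 is May 28, 2004.
From May 2, 2004 through May 21, 2004 inclusive is 20 days; tolling adds 20 days: May 28, 2004 + 20 days = June 17, 2004.
Tolling adds 3 days: June 17, 2004 + 3 days = June 20, 2004.
The deadline is June 20, 2004; from June 20, 2004 to July 17, 2004 is 27 days.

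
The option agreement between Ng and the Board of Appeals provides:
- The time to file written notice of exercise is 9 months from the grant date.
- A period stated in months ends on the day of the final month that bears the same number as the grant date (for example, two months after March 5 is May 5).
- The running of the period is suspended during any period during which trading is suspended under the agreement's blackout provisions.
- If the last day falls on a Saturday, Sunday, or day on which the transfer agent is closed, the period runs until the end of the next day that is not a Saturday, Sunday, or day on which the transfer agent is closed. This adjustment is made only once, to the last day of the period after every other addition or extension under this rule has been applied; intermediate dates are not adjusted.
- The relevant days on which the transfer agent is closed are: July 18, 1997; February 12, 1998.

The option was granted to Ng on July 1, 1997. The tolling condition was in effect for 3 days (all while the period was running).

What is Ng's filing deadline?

9 months after July 1, 1997 is April 1, 1998.
Tolling adds 3 days: April 1, 1998 + 3 days = April 4, 1998.
April 4, 1998 is Saturday; April 5, 1998 is Sunday. The next qualifying day is April 6, 1998.

April 6, 1998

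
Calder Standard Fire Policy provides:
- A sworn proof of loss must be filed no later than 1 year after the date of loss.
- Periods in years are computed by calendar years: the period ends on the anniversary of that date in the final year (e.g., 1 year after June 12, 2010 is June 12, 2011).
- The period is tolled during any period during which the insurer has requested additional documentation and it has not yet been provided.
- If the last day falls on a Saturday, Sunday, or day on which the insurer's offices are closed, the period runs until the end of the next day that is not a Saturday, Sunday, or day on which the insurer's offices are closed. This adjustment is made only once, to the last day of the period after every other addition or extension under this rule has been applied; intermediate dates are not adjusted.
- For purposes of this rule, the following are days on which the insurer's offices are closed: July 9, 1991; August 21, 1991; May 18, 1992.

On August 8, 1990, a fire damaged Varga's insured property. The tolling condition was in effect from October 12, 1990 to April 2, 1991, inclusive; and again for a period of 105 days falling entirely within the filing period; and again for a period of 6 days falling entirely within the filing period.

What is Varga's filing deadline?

1 year after August 8, 1990 is August 8, 1991.
From October 12, 1990 through April 2, 1991 inclusive is 173 days; tolling adds 173 days: August 8, 1991 + 173 days = January 28, 1992.
Tolling adds 105 days: January 28, 1992 + 105 days = May 12, 1992.
Tolling adds 6 days: May 12, 1992 + 6 days = May 18, 1992.
May 18, 1992 is a listed holiday. The next qualifying day is May 19, 1992.

May 19, 1992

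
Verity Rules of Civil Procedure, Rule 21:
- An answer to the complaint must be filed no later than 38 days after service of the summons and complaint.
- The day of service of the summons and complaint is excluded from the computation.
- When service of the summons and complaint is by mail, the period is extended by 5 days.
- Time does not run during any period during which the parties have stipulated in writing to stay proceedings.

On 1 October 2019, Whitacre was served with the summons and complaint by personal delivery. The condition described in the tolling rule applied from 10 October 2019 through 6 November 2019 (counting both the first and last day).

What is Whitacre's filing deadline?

December 6, 2019

38 days after 1 October 2019 is November 8, 2019.
Service was not by mail, so no mail extension applies.
From October 10, 2019 through November 6, 2019 inclusive is 28 days; tolling adds 28 days: November 8, 2019 + 28 days = December 6, 2019.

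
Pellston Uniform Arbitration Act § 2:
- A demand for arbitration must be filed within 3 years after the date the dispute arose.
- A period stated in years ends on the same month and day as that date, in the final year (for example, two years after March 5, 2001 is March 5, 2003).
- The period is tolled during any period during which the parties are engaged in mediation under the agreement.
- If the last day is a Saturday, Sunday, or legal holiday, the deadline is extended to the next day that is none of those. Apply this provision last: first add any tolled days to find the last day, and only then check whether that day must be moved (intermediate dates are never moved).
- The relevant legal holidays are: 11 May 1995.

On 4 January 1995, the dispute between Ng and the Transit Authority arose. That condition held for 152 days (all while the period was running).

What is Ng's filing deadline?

June 5, 1998

3 years after 4 January 1995 is January 4, 1998.
Tolling adds 152 days: January 4, 1998 + 152 days = June 5, 1998.
June 5, 1998 is a Friday and not a legal holiday, so no extension applies.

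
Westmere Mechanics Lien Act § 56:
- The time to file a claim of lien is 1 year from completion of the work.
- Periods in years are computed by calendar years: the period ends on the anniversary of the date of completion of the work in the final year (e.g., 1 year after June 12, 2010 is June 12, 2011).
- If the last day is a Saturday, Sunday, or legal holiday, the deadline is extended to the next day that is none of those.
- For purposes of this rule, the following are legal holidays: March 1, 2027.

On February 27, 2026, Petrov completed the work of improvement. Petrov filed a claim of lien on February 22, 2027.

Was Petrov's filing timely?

Yes

1 year after February 27, 2026 is February 27, 2027.
February 27, 2027 is Saturday; February 28, 2027 is Sunday; March 1, 2027 is a listed holiday. The next qualifying day is March 2, 2027.
The deadline is March 2, 2027; the filing on February 22, 2027 is on or before that date.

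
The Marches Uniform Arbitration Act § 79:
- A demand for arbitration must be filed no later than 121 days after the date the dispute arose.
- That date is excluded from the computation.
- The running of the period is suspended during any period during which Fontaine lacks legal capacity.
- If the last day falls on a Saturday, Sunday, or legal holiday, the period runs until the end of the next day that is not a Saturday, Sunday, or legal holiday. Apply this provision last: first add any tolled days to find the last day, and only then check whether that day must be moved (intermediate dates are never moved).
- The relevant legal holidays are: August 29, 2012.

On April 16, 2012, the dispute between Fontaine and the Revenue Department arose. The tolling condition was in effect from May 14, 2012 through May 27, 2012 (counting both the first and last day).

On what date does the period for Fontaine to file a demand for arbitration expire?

August 30, 2012

121 days after April 16, 2012 is August 15, 2012.
From May 14, 2012 through May 27, 2012 inclusive is 14 days; tolling adds 14 days: August 15, 2012 + 14 days = August 29, 2012.
August 29, 2012 is a listed holiday. The next qualifying day is August 30, 2012.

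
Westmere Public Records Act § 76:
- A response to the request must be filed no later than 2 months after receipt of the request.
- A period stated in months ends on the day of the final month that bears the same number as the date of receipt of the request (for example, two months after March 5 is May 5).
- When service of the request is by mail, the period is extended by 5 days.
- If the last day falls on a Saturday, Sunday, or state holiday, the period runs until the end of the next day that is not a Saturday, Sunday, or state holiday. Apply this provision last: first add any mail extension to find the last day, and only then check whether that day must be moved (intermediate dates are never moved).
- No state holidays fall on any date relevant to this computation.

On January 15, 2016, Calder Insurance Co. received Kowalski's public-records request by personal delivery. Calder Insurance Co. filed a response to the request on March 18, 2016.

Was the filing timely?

2 months after January 15, 2016 is March 15, 2016.
Service was not by mail, so no mail extension applies.
March 15, 2016 is a Tuesday and not a state holiday, so no extension applies.
The deadline is March 15, 2016; the filing on March 18, 2016 is after that date.

No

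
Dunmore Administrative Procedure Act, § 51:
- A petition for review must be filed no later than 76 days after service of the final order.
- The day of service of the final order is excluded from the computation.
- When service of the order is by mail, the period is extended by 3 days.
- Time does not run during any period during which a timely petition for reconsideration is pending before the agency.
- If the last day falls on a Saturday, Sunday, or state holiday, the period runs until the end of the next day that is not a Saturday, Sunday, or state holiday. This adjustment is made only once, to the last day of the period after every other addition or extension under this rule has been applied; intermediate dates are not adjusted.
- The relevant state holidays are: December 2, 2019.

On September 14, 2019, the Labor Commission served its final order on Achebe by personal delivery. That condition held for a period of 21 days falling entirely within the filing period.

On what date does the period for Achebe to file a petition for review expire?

76 days after September 14, 2019 is November 29, 2019.
Service was not by mail, so no mail extension applies.
Tolling adds 21 days: November 29, 2019 + 21 days = December 20, 2019.
December 20, 2019 is a Friday and not a state holiday, so no extension applies.

December 20, 2019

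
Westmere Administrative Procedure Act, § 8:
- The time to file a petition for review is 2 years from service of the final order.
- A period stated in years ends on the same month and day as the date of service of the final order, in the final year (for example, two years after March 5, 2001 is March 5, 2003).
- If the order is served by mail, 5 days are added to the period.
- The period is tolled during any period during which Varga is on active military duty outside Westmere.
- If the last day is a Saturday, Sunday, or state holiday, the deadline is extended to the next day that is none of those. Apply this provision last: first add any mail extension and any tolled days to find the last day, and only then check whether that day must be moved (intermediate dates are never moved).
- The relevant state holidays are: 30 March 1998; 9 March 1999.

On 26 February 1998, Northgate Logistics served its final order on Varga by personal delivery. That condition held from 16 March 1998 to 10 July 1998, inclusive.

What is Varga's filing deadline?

2 years after 26 February 1998 is February 26, 2000.
Service was not by mail, so no mail extension applies.
From March 16, 1998 through July 10, 1998 inclusive is 117 days; tolling adds 117 days: February 26, 2000 + 117 days = June 22, 2000.
June 22, 2000 is a Thursday and not a state holiday, so no extension applies.

June 22, 2000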